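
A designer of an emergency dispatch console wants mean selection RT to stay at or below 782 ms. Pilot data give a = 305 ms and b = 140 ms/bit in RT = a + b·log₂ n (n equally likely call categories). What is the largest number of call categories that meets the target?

Information budget: (782 − 305)/140 = 3.4071 bits, so n ≤ 2^3.4071 = 10.608 → at most 10.

10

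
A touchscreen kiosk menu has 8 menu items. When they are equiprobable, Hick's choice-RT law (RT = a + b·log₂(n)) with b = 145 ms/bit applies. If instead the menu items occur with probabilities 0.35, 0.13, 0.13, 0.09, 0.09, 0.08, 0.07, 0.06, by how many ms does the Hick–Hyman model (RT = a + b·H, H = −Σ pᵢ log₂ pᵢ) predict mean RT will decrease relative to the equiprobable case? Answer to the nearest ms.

40 ms

The RT saving is b·ΔH. Equiprobable H₀ = log₂(8) = 3.0000 bits; with the given probabilities H = 2.7243 bits.
b·(H₀ − H) = 145 × (3.0000 − 2.7243) = 39.98 ms.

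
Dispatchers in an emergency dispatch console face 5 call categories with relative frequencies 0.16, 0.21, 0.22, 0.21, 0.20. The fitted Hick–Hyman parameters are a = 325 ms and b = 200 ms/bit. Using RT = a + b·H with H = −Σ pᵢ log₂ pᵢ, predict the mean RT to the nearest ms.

Entropy contributions −pᵢ log₂ pᵢ: 0.4230, 0.4728, 0.4806, 0.4728, 0.4644; sum H = 2.3136 bits.
RT = a + bH = 325 + 200·2.3136 = 787.72 ms.

788 ms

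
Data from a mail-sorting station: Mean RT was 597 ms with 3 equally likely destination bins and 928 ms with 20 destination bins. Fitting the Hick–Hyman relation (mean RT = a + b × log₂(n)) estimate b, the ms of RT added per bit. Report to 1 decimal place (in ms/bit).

120.9 ms/bit

Slope: b = (928 − 597) / (log₂ 20 − log₂ 3) = 331/2.7370 = 120.937 ms/bit.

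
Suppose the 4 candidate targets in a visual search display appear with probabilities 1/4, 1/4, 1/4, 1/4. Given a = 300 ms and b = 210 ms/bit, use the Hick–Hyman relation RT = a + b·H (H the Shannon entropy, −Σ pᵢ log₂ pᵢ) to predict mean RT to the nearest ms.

H = −Σ pᵢ log₂ pᵢ = 0.25·2 + 0.25·2 + 0.25·2 + 0.25·2 = 2.000 bits.
RT = 300 + 210 × 2.000 = 720.00 ms.

720 ms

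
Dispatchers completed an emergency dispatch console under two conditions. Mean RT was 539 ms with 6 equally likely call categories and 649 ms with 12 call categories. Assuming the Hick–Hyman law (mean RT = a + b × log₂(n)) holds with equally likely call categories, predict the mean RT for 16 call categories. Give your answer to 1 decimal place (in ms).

Solve the two-equation system in a and b:
  b = (649 − 539) / (log₂ 12 − log₂ 6) = 110 / (3.5850 − 2.5850) = 110.000 ms/bit
  a = 539 − 110.000 × 2.5850 = 254.654 ms
Then RT(16) = 254.654 + 110.000 × log₂ 16 = 254.654 + 110.000 × 4 ≈ 694.654 ms.

694.7 ms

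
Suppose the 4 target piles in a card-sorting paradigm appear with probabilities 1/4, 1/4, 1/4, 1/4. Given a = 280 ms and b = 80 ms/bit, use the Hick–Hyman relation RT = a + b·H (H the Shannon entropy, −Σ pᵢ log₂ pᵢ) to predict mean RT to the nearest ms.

440 ms

Each term −pᵢ log₂ pᵢ: 0.25·2 + 0.25·2 + 0.25·2 + 0.25·2; summed, H = 2.000 bits.
Mean RT = a + bH = 280 + 80·2.000 = 440.00 ms.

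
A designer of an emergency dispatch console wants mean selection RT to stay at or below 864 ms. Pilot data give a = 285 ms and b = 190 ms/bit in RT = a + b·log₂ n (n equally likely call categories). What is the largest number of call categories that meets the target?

Information budget: (864 − 285)/190 = 3.0474 bits, so n ≤ 2^3.0474 = 8.267 → at most 8.

8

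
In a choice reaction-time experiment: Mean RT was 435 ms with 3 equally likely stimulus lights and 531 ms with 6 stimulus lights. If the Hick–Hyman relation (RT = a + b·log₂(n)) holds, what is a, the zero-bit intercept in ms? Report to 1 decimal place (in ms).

b = (RT₂ − RT₁)/(log₂ n₂ − log₂ n₁) = (531 − 435)/(2.5850 − 1.5850) = 96.000 ms/bit.
Intercept: a = 435 − 96.000·log₂(3) = 282.844 ms.

282.8 ms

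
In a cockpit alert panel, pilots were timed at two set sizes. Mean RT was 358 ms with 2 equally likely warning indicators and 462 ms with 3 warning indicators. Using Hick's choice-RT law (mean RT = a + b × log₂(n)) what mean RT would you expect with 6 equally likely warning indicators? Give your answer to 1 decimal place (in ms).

639.8 ms

With log₂ n on the abscissa the relation is linear; from the two conditions:
  b = (462 − 358) / (log₂ 3 − log₂ 2) = 104 / (1.5850 − 1) = 177.789 ms/bit
  a = 358 − 177.789 × 1 = 180.211 ms
Then RT(6) = 180.211 + 177.789 × log₂ 6 = 180.211 + 177.789 × 2.5850 ≈ 639.789 ms.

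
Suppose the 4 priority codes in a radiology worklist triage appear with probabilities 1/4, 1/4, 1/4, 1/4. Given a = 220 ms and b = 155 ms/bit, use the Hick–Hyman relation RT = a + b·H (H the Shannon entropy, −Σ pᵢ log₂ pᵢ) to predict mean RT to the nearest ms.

530 ms

Each term −pᵢ log₂ pᵢ: 0.25·2 + 0.25·2 + 0.25·2 + 0.25·2; summed, H = 2.000 bits.
Mean RT = a + bH = 220 + 155·2.000 = 530.00 ms.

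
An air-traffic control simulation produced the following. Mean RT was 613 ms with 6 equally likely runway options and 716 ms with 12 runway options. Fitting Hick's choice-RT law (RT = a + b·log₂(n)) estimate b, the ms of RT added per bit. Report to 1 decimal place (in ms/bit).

103.0 ms/bit

Slope: b = (716 − 613) / (log₂ 12 − log₂ 6) = 103/1.0000 = 103.000 ms/bit.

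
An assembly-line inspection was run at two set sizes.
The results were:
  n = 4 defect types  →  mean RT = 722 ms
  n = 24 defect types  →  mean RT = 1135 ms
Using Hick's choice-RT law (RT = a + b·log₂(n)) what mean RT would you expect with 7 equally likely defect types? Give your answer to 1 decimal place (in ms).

851.0 ms

With log₂ n on the abscissa the relation is linear; from the two conditions:
  b = (1135 − 722) / (log₂ 24 − log₂ 4) = 413 / (4.5850 − 2) = 159.770 ms/bit
  a = 722 − 159.770 × 2 = 402.460 ms
Then RT(7) = 402.460 + 159.770 × log₂ 7 = 402.460 + 159.770 × 2.8074 ≈ 850.991 ms.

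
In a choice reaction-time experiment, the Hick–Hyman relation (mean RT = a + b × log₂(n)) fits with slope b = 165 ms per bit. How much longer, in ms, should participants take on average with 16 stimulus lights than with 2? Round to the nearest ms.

The intercept a cancels: ΔRT = b·(log₂ n₂ − log₂ n₁) = b·log₂(n₂/n₁).
log₂(16) − log₂(2) = log₂(16/2) = log₂(8) = 3.
ΔRT = 165 × 3.0000 = 495.000 ms.

495 ms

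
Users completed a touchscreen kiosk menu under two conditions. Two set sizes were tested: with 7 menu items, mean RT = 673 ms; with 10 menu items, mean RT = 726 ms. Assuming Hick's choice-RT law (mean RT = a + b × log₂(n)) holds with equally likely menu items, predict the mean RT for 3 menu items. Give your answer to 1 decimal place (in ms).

547.1 ms

With log₂ n on the abscissa the relation is linear; from the two conditions:
  b = (726 − 673) / (log₂ 10 − log₂ 7) = 53 / (3.3219 − 2.8074) = 102.998 ms/bit
  a = 673 − 102.998 × 2.8074 = 383.848 ms
Then RT(3) = 383.848 + 102.998 × log₂ 3 = 383.848 + 102.998 × 1.5850 ≈ 547.096 ms.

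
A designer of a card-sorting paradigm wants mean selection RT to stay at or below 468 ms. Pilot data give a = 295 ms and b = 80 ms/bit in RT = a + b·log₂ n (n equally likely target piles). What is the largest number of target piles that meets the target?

Information budget: (468 − 295)/80 = 2.1625 bits, so n ≤ 2^2.1625 = 4.477 → at most 4.

4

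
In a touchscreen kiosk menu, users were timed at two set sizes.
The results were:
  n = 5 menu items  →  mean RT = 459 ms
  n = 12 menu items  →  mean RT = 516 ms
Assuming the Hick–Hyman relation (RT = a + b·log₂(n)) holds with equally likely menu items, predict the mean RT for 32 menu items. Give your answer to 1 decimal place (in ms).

Solve the two-equation system in a and b:
  b = (516 − 459) / (log₂ 12 − log₂ 5) = 57 / (3.5850 − 2.3219) = 45.129 ms/bit
  a = 459 − 45.129 × 2.3219 = 354.213 ms
Then RT(32) = 354.213 + 45.129 × log₂ 32 = 354.213 + 45.129 × 5 ≈ 579.860 ms.

579.9 ms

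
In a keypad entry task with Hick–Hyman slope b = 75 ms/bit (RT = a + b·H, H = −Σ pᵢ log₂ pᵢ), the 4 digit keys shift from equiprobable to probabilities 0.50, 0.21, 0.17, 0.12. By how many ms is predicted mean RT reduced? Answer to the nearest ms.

Equiprobable entropy H₀ = log₂ 4 = 2.0000 bits.
Skewed entropy H = −Σ pᵢ log₂ pᵢ = 1.7745 bits.
ΔRT = b·(H₀ − H) = 75 × 0.2255 = 16.91 ms.

17 ms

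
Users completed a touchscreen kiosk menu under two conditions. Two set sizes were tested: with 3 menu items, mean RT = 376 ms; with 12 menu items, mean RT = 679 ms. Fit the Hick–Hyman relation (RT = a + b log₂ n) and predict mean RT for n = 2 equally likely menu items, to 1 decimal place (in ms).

287.4 ms

Solve the two-equation system in a and b:
  b = (679 − 376) / (log₂ 12 − log₂ 3) = 303 / (3.5850 − 1.5850) = 151.500 ms/bit
  a = 376 − 151.500 × 1.5850 = 135.878 ms
Then RT(2) = 135.878 + 151.500 × log₂ 2 = 135.878 + 151.500 × 1 ≈ 287.378 ms.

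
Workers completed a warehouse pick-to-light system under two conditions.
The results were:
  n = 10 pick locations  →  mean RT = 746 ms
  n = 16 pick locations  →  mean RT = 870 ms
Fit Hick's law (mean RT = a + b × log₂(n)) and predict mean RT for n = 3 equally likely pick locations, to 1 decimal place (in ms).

Fit slope and intercept:
  b = (870 − 746) / (log₂ 16 − log₂ 10) = 124 / (4 − 3.3219) = 182.871 ms/bit
  a = 746 − 182.871 × 3.3219 = 138.514 ms
Then RT(3) = 138.514 + 182.871 × log₂ 3 = 138.514 + 182.871 × 1.5850 ≈ 428.359 ms.

428.4 ms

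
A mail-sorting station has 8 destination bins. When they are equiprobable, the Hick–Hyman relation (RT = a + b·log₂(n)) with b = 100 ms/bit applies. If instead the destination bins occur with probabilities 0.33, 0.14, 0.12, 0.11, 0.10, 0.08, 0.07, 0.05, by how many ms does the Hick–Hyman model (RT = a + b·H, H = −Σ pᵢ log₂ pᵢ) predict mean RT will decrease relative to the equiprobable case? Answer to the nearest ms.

The RT saving is b·ΔH. Equiprobable H₀ = log₂(8) = 3.0000 bits; with the given probabilities H = 2.7506 bits.
b·(H₀ − H) = 100 × (3.0000 − 2.7506) = 24.94 ms.

25 ms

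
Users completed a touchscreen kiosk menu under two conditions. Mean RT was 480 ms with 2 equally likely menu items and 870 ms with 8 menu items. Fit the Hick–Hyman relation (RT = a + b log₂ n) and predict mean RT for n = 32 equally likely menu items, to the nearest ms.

Fit slope and intercept:
  b = (870 − 480) / (log₂ 8 − log₂ 2) = 390 / (3 − 1) = 195 ms/bit
  a = 480 − 195 × 1 = 285 ms
Then RT(32) = 285 + 195 × log₂ 32 = 285 + 195 × 5 ≈ 1260.000 ms.

1260 ms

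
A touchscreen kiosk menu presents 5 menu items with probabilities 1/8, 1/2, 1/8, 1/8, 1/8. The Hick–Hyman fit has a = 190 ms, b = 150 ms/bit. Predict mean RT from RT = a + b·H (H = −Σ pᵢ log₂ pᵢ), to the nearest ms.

490 ms

H = −Σ pᵢ log₂ pᵢ = 0.125·3 + 0.5·1 + 0.125·3 + 0.125·3 + 0.125·3 = 2.000 bits.
RT = 190 + 150 × 2.000 = 490.00 ms.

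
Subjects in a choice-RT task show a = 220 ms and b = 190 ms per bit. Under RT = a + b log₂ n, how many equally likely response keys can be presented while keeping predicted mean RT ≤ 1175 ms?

190·log₂ n ≤ 1175 − 220 = 955, giving log₂ n ≤ 5.0263 and n ≤ 32.589. The largest whole number is 32.

32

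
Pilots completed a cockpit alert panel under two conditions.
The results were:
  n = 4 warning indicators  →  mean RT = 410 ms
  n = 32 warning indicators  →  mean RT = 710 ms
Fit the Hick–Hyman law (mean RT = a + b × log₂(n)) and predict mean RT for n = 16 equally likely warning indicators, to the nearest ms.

RT is linear in log₂ n, so two points fix the line:
  b = (710 − 410) / (log₂ 32 − log₂ 4) = 300 / (5 − 2) = 100 ms/bit
  a = 410 − 100 × 2 = 210 ms
Then RT(16) = 210 + 100 × log₂ 16 = 210 + 100 × 4 ≈ 610.000 ms.

610 ms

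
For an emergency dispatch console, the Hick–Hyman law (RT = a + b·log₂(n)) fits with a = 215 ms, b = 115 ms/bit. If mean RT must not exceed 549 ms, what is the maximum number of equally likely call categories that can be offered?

7

Set 215 + 115·log₂ n ≤ 549 → log₂ n ≤ (549 − 215)/115 = 2.9043.
So n ≤ 2^2.9043 = 7.487; the largest integer n is 7.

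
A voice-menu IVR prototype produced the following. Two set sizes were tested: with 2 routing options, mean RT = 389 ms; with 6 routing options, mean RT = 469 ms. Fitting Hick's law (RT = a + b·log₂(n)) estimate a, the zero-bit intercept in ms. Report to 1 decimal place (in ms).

b = (RT₂ − RT₁)/(log₂ n₂ − log₂ n₁) = (469 − 389)/(2.5850 − 1) = 50.474 ms/bit.
a = RT₁ − b·log₂ n₁ = 389 − 50.474 × 1 = 338.526 ms.

338.5 ms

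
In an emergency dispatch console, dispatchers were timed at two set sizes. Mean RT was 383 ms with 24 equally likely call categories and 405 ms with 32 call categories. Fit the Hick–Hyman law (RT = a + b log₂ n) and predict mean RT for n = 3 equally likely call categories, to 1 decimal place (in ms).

RT is linear in log₂ n, so two points fix the line:
  b = (405 − 383) / (log₂ 32 − log₂ 24) = 22 / (5 − 4.5850) = 53.007 ms/bit
  a = 383 − 53.007 × 4.5850 = 139.964 ms
Then RT(3) = 139.964 + 53.007 × log₂ 3 = 139.964 + 53.007 × 1.5850 ≈ 223.978 ms.

224.0 ms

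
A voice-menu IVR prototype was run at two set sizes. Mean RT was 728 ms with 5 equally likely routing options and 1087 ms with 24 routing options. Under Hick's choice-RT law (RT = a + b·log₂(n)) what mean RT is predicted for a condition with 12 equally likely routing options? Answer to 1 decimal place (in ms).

928.4 ms

Fit slope and intercept:
  b = (1087 − 728) / (log₂ 24 − log₂ 5) = 359 / (4.5850 − 2.3219) = 158.637 ms/bit
  a = 728 − 158.637 × 2.3219 = 359.657 ms
Then RT(12) = 359.657 + 158.637 × log₂ 12 = 359.657 + 158.637 × 3.5850 ≈ 928.363 ms.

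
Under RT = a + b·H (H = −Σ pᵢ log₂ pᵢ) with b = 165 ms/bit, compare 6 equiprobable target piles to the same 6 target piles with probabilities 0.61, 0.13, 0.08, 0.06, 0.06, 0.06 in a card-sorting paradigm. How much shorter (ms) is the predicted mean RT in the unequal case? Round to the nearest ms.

123 ms

Equiprobable entropy H₀ = log₂ 6 = 2.5850 bits.
Skewed entropy H = −Σ pᵢ log₂ pᵢ = 1.8398 bits.
ΔRT = b·(H₀ − H) = 165 × 0.7452 = 122.96 ms.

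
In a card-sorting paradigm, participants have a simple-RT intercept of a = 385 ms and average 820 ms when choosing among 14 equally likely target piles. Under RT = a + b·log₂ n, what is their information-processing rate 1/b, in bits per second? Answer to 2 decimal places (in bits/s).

8.75 bits/s

Choice component = 820 − 385 = 435 ms over log₂(14) = 3.8074 bits.
b = 435 / 3.8074 = 114.253 ms/bit, so 1/b = 8.753 bits/s.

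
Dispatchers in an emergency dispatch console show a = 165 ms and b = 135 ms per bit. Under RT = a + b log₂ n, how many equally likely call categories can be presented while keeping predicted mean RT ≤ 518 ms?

135·log₂ n ≤ 518 − 165 = 353, giving log₂ n ≤ 2.6148 and n ≤ 6.125. The largest whole number is 6.

6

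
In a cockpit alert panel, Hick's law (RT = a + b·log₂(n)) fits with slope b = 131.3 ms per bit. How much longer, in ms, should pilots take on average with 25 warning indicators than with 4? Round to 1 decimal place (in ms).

The intercept a cancels: ΔRT = b·(log₂ n₂ − log₂ n₁) = b·log₂(n₂/n₁).
log₂(25) − log₂(4) = 4.6439 − 2 = 2.6439.
ΔRT = 131.3 × 2.6439 = 347.138 ms.

347.1 ms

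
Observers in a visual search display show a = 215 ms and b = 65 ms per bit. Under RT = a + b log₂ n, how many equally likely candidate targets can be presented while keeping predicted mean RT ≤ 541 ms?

32

Information budget: (541 − 215)/65 = 5.0154 bits, so n ≤ 2^5.0154 = 32.343 → at most 32.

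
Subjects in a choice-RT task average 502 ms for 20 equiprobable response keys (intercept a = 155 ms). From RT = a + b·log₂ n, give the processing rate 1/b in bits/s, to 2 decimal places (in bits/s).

12.46 bits/s

b = (502 − 155)/log₂ 20 = 347/4.3219 = 80.288 ms per bit = 0.08029 s/bit; the reciprocal is 12.455 bits/s.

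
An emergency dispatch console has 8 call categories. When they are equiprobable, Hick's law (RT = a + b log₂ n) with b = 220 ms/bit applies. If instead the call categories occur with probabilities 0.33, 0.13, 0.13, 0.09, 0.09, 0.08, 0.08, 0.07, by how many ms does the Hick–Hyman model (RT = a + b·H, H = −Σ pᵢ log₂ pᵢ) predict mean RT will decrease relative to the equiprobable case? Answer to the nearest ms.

51 ms

Equiprobable entropy H₀ = log₂ 8 = 3.0000 bits.
Skewed entropy H = −Σ pᵢ log₂ pᵢ = 2.7700 bits.
ΔRT = b·(H₀ − H) = 220 × 0.2300 = 50.60 ms.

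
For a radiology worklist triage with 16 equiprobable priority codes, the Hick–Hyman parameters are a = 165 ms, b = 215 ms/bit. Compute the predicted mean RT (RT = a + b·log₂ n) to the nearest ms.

1025 ms

log₂(16) = 4 bits, so RT = 165 + 215 × 4 ≈ 1025.000 ms.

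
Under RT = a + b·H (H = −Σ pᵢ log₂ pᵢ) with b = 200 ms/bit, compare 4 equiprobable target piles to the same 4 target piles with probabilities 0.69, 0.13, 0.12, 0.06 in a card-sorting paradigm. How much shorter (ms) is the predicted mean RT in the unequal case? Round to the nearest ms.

Equiprobable entropy H₀ = log₂ 4 = 2.0000 bits.
Skewed entropy H = −Σ pᵢ log₂ pᵢ = 1.3626 bits.
ΔRT = b·(H₀ − H) = 200 × 0.6374 = 127.48 ms.

127 ms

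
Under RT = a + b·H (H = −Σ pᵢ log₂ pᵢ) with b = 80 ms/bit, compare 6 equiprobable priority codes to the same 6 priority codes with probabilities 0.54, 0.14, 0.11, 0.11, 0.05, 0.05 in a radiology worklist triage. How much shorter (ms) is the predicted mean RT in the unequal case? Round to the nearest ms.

46 ms

Equiprobable entropy H₀ = log₂ 6 = 2.5850 bits.
Skewed entropy H = −Σ pᵢ log₂ pᵢ = 2.0099 bits.
ΔRT = b·(H₀ − H) = 80 × 0.5750 = 46.00 ms.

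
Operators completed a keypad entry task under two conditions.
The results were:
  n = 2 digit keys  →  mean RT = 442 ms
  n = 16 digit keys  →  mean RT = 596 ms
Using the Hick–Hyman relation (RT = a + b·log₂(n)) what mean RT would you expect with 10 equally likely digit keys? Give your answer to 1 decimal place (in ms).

561.2 ms

Solve the two-equation system in a and b:
  b = (596 − 442) / (log₂ 16 − log₂ 2) = 154 / (4 − 1) = 51.333 ms/bit
  a = 442 − 51.333 × 1 = 390.667 ms
Then RT(10) = 390.667 + 51.333 × log₂ 10 = 390.667 + 51.333 × 3.3219 ≈ 561.192 ms.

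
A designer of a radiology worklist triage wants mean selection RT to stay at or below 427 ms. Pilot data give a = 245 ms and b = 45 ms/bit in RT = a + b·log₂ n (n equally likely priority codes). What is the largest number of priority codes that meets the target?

16

45·log₂ n ≤ 427 − 245 = 182, giving log₂ n ≤ 4.0444 and n ≤ 16.501. The largest whole number is 16.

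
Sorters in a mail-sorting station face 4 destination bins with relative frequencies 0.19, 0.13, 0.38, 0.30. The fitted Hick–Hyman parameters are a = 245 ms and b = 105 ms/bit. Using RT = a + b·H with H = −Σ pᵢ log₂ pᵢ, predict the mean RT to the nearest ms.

Entropy contributions −pᵢ log₂ pᵢ: 0.4552, 0.3826, 0.5305, 0.5211; sum H = 1.8894 bits.
RT = a + bH = 245 + 105·1.8894 = 443.39 ms.

443 ms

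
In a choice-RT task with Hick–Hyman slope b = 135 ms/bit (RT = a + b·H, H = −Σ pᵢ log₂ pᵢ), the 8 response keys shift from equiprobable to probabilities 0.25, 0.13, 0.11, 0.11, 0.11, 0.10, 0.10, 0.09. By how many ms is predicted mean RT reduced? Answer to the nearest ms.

The RT saving is b·ΔH. Equiprobable H₀ = log₂(8) = 3.0000 bits; with the given probabilities H = 2.9105 bits.
b·(H₀ − H) = 135 × (3.0000 − 2.9105) = 12.08 ms.

12 ms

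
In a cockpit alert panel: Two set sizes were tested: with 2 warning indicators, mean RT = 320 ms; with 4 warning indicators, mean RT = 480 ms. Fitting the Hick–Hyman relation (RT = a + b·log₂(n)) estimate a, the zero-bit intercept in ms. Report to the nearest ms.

160 ms

Slope: b = (480 − 320) / (log₂ 4 − log₂ 2) = 160/1.0000 = 160 ms/bit.
Intercept: a = 320 − 160·log₂(2) = 160.000 ms.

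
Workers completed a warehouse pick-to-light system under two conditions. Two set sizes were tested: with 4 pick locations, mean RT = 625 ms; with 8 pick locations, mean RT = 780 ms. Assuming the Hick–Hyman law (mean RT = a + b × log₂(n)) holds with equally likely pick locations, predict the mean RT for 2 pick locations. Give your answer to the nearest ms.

470 ms

Solve the two-equation system in a and b:
  b = (780 − 625) / (log₂ 8 − log₂ 4) = 155 / (3 − 2) = 155 ms/bit
  a = 625 − 155 × 2 = 315 ms
Then RT(2) = 315 + 155 × log₂ 2 = 315 + 155 × 1 ≈ 470.000 ms.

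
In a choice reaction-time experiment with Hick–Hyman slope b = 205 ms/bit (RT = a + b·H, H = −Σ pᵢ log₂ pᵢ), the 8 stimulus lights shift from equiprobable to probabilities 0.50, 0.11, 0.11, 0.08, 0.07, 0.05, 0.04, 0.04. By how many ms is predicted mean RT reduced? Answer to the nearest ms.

Equiprobable entropy H₀ = log₂ 8 = 3.0000 bits.
Skewed entropy H = −Σ pᵢ log₂ pᵢ = 2.3482 bits.
ΔRT = b·(H₀ − H) = 205 × 0.6518 = 133.61 ms.

134 ms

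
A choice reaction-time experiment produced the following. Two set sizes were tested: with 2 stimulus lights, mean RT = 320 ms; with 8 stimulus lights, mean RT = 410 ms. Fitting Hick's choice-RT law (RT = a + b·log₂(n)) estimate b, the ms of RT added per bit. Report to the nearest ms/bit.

Slope: b = (410 − 320) / (log₂ 8 − log₂ 2) = 90/2.0000 = 45 ms/bit.

45 ms/bit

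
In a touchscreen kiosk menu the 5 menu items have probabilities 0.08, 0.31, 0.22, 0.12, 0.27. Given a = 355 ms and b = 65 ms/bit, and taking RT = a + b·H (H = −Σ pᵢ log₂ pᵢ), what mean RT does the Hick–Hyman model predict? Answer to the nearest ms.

496 ms

H = 0.08·log₂(1/0.08) + 0.31·log₂(1/0.31) + 0.22·log₂(1/0.22) + 0.12·log₂(1/0.12) + 0.27·log₂(1/0.27) = 2.1730 bits.
RT = 355 + 65 × 2.1730 = 496.24 ms.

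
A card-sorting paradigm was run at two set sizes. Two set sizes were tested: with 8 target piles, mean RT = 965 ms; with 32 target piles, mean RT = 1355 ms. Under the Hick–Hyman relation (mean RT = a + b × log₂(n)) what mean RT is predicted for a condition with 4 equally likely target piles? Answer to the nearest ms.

Fit slope and intercept:
  b = (1355 − 965) / (log₂ 32 − log₂ 8) = 390 / (5 − 3) = 195 ms/bit
  a = 965 − 195 × 3 = 380 ms
Then RT(4) = 380 + 195 × log₂ 4 = 380 + 195 × 2 ≈ 770.000 ms.

770 ms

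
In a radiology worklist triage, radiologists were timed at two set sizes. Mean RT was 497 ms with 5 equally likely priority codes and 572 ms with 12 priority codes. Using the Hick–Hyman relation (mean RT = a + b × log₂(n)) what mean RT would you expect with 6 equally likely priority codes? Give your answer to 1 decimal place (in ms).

With log₂ n on the abscissa the relation is linear; from the two conditions:
  b = (572 − 497) / (log₂ 12 − log₂ 5) = 75 / (3.5850 − 2.3219) = 59.381 ms/bit
  a = 497 − 59.381 × 2.3219 = 359.122 ms
Then RT(6) = 359.122 + 59.381 × log₂ 6 = 359.122 + 59.381 × 2.5850 ≈ 512.619 ms.

512.6 ms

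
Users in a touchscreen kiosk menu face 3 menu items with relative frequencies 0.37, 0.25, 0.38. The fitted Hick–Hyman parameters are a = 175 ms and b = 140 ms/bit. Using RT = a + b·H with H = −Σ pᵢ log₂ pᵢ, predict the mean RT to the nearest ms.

394 ms

Entropy contributions −pᵢ log₂ pᵢ: 0.5307, 0.5000, 0.5305; sum H = 1.5612 bits.
RT = a + bH = 175 + 140·1.5612 = 393.57 ms.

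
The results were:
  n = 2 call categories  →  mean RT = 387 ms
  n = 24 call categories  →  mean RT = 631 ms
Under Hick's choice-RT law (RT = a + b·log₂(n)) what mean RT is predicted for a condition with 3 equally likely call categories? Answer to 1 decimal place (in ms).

426.8 ms

Fit slope and intercept:
  b = (631 − 387) / (log₂ 24 − log₂ 2) = 244 / (4.5850 − 1) = 68.062 ms/bit
  a = 387 − 68.062 × 1 = 318.938 ms
Then RT(3) = 318.938 + 68.062 × log₂ 3 = 318.938 + 68.062 × 1.5850 ≈ 426.814 ms.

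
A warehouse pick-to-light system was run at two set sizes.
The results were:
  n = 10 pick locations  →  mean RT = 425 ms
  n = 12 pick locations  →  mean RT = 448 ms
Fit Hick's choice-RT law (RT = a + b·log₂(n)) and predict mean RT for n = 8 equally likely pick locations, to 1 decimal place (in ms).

Solve the two-equation system in a and b:
  b = (448 − 425) / (log₂ 12 − log₂ 10) = 23 / (3.5850 − 3.3219) = 87.441 ms/bit
  a = 425 − 87.441 × 3.3219 = 134.527 ms
Then RT(8) = 134.527 + 87.441 × log₂ 8 = 134.527 + 87.441 × 3 ≈ 396.850 ms.

396.9 ms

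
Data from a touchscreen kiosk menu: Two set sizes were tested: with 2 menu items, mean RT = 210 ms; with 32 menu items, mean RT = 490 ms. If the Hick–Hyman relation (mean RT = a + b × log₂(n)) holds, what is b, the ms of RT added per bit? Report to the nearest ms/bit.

The slope on a log₂ axis is (490 − 210) / (5 − 1) = 70 ms/bit.

70 ms/bit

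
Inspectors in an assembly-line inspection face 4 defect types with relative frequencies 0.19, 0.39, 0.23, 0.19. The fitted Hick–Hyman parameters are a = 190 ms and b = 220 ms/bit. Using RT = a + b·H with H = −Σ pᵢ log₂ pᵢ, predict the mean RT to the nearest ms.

614 ms

Entropy contributions −pᵢ log₂ pᵢ: 0.4552, 0.5298, 0.4877, 0.4552; sum H = 1.9279 bits.
RT = a + bH = 190 + 220·1.9279 = 614.14 ms.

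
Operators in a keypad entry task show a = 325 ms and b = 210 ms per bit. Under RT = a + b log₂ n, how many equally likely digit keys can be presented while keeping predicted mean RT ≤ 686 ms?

3

Set 325 + 210·log₂ n ≤ 686 → log₂ n ≤ (686 − 325)/210 = 1.7190.
So n ≤ 2^1.7190 = 3.292; the largest integer n is 3.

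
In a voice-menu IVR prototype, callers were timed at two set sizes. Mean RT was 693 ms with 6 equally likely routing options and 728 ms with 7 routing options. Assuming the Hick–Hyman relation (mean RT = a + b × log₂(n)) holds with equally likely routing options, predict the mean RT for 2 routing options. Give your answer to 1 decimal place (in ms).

Fit slope and intercept:
  b = (728 − 693) / (log₂ 7 − log₂ 6) = 35 / (2.8074 − 2.5850) = 157.379 ms/bit
  a = 693 − 157.379 × 2.5850 = 286.180 ms
Then RT(2) = 286.180 + 157.379 × log₂ 2 = 286.180 + 157.379 × 1 ≈ 443.559 ms.

443.6 ms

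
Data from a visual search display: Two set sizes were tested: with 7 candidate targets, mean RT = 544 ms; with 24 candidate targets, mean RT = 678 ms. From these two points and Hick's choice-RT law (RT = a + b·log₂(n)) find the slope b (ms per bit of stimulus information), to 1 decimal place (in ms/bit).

The slope on a log₂ axis is (678 − 544) / (4.5850 − 2.8074) = 75.382 ms/bit.

75.4 ms/bit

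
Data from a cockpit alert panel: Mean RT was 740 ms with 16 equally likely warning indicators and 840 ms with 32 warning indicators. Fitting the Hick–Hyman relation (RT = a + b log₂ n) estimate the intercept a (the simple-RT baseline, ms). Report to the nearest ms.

The slope on a log₂ axis is (840 − 740) / (5 − 4) = 100 ms/bit.
a = RT₁ − b·log₂ n₁ = 740 − 100 × 4 = 340.000 ms.

340 ms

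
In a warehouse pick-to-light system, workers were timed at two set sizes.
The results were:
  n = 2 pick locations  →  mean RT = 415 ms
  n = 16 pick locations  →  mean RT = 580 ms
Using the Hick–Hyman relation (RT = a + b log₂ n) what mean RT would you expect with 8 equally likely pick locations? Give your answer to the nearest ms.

With log₂ n on the abscissa the relation is linear; from the two conditions:
  b = (580 − 415) / (log₂ 16 − log₂ 2) = 165 / (4 − 1) = 55 ms/bit
  a = 415 − 55 × 1 = 360 ms
Then RT(8) = 360 + 55 × log₂ 8 = 360 + 55 × 3 ≈ 525.000 ms.

525 ms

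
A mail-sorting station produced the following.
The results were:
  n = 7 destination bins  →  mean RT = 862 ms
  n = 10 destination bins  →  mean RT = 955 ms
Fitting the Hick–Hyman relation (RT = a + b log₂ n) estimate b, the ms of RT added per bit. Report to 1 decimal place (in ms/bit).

180.7 ms/bit

Slope: b = (955 − 862) / (log₂ 10 − log₂ 7) = 93/0.5146 = 180.732 ms/bit.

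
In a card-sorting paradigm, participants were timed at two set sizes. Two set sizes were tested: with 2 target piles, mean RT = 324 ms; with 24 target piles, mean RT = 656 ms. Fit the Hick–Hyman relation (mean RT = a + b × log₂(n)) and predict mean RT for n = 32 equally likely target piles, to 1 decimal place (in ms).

694.4 ms

RT is linear in log₂ n, so two points fix the line:
  b = (656 − 324) / (log₂ 24 − log₂ 2) = 332 / (4.5850 − 1) = 92.609 ms/bit
  a = 324 − 92.609 × 1 = 231.391 ms
Then RT(32) = 231.391 + 92.609 × log₂ 32 = 231.391 + 92.609 × 5 ≈ 694.436 ms.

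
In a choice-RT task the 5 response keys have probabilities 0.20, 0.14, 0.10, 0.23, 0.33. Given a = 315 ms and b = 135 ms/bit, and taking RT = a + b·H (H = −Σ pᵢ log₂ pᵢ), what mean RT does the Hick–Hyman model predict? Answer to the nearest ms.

H = 0.20·log₂(1/0.20) + 0.14·log₂(1/0.14) + 0.10·log₂(1/0.10) + 0.23·log₂(1/0.23) + 0.33·log₂(1/0.33) = 2.2092 bits.
RT = 315 + 135 × 2.2092 = 613.24 ms.

613 ms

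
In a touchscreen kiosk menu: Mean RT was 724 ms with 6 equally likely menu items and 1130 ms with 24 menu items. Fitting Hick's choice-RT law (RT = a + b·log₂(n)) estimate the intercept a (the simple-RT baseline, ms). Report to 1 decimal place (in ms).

199.3 ms

b = (RT₂ − RT₁)/(log₂ n₂ − log₂ n₁) = (1130 − 724)/(4.5850 − 2.5850) = 203.000 ms/bit.
Intercept: a = 724 − 203.000·log₂(6) = 199.253 ms.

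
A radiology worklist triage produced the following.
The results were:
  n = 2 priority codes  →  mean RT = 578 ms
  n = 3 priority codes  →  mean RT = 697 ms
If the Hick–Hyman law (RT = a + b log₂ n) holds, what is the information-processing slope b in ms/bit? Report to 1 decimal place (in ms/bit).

203.4 ms/bit

The slope on a log₂ axis is (697 − 578) / (1.5850 − 1) = 203.432 ms/bit.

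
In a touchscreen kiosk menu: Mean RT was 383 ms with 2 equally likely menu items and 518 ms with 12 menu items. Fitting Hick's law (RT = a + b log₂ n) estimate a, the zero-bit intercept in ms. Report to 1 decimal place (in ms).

b = (RT₂ − RT₁)/(log₂ n₂ − log₂ n₁) = (518 − 383)/(3.5850 − 1) = 52.225 ms/bit.
a = RT₁ − b·log₂ n₁ = 383 − 52.225 × 1 = 330.775 ms.

330.8 ms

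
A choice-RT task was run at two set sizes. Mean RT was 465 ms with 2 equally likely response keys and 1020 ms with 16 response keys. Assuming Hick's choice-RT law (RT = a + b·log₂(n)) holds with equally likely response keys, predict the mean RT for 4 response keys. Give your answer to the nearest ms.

Fit slope and intercept:
  b = (1020 − 465) / (log₂ 16 − log₂ 2) = 555 / (4 − 1) = 185 ms/bit
  a = 465 − 185 × 1 = 280 ms
Then RT(4) = 280 + 185 × log₂ 4 = 280 + 185 × 2 ≈ 650.000 ms.

650 ms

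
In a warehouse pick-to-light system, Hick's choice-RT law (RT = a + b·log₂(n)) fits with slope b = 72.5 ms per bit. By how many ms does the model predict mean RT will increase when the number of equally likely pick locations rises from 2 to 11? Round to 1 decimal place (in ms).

ΔRT = (a + b log₂ n₂) − (a + b log₂ n₁) = b·(log₂ n₂ − log₂ n₁).
log₂(11) − log₂(2) = 3.4594 − 1 = 2.4594.
ΔRT = 72.5 × 2.4594 = 178.309 ms.

178.3 ms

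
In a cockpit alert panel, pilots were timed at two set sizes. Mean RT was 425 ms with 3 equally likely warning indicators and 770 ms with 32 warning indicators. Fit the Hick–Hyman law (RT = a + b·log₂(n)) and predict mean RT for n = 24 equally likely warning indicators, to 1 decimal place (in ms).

728.1 ms

With log₂ n on the abscissa the relation is linear; from the two conditions:
  b = (770 − 425) / (log₂ 32 − log₂ 3) = 345 / (5 − 1.5850) = 101.024 ms/bit
  a = 425 − 101.024 × 1.5850 = 264.881 ms
Then RT(24) = 264.881 + 101.024 × log₂ 24 = 264.881 + 101.024 × 4.5850 ≈ 728.071 ms.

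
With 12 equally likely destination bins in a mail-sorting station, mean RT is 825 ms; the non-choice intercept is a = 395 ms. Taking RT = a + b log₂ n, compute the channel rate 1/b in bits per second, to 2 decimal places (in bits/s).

b = (825 − 395)/log₂ 12 = 430/3.5850 = 119.945 ms per bit = 0.11995 s/bit; the reciprocal is 8.337 bits/s.

8.34 bits/s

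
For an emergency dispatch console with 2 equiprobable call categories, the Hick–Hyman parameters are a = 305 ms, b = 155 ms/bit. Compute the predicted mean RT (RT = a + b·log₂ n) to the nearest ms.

log₂(2) = 1 bits, so RT = 305 + 155 × 1 ≈ 460.000 ms.

460 ms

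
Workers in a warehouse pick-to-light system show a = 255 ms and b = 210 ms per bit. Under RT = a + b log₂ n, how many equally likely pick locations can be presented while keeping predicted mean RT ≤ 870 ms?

Set 255 + 210·log₂ n ≤ 870 → log₂ n ≤ (870 − 255)/210 = 2.9286.
So n ≤ 2^2.9286 = 7.614; the largest integer n is 7.

7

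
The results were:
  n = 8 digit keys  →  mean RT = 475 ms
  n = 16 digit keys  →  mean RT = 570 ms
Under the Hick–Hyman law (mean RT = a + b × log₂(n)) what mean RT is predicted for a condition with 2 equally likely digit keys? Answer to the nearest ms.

Fit slope and intercept:
  b = (570 − 475) / (log₂ 16 − log₂ 8) = 95 / (4 − 3) = 95 ms/bit
  a = 475 − 95 × 3 = 190 ms
Then RT(2) = 190 + 95 × log₂ 2 = 190 + 95 × 1 ≈ 285.000 ms.

285 ms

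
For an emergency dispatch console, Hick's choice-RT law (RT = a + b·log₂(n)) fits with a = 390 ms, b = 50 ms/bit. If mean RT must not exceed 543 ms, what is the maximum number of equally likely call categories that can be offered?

8

50·log₂ n ≤ 543 − 390 = 153, giving log₂ n ≤ 3.0600 and n ≤ 8.340. The largest whole number is 8.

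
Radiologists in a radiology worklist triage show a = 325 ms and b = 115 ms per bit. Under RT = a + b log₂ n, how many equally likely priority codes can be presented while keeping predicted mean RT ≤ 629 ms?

6

Set 325 + 115·log₂ n ≤ 629 → log₂ n ≤ (629 − 325)/115 = 2.6435.
So n ≤ 2^2.6435 = 6.248; the largest integer n is 6.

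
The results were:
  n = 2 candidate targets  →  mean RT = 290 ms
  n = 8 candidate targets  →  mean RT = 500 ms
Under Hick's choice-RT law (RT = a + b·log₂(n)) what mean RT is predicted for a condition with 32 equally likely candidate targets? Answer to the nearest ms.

710 ms

Fit slope and intercept:
  b = (500 − 290) / (log₂ 8 − log₂ 2) = 210 / (3 − 1) = 105 ms/bit
  a = 290 − 105 × 1 = 185 ms
Then RT(32) = 185 + 105 × log₂ 32 = 185 + 105 × 5 ≈ 710.000 ms.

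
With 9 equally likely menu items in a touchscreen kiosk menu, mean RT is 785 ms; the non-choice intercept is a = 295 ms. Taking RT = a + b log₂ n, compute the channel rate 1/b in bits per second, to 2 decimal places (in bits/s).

b = (785 − 295)/log₂ 9 = 490/3.1699 = 154.578 ms per bit = 0.15458 s/bit; the reciprocal is 6.469 bits/s.

6.47 bits/s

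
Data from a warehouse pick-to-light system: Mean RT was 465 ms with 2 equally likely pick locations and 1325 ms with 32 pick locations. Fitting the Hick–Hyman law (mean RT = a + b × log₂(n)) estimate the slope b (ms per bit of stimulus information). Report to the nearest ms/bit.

215 ms/bit

b = (RT₂ − RT₁)/(log₂ n₂ − log₂ n₁) = (1325 − 465)/(5 − 1) = 215 ms/bit.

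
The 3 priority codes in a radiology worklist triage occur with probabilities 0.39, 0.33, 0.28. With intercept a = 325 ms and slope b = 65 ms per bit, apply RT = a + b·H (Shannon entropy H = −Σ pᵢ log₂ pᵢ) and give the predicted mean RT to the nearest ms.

427 ms

Entropy contributions −pᵢ log₂ pᵢ: 0.5298, 0.5278, 0.5142; sum H = 1.5718 bits.
RT = a + bH = 325 + 65·1.5718 = 427.17 ms.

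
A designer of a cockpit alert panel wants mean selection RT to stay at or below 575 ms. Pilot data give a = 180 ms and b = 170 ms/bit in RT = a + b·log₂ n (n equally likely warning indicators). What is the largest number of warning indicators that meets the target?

Set 180 + 170·log₂ n ≤ 575 → log₂ n ≤ (575 − 180)/170 = 2.3235.
So n ≤ 2^2.3235 = 5.006; the largest integer n is 5.

5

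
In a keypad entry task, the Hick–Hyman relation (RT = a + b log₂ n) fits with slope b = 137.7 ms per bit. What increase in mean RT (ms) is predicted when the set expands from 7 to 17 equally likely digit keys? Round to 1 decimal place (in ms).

The intercept a cancels: ΔRT = b·(log₂ n₂ − log₂ n₁) = b·log₂(n₂/n₁).
log₂(17) − log₂(7) = 4.0875 − 2.8074 = 1.2801.
ΔRT = 137.7 × 1.2801 = 176.271 ms.

176.3 ms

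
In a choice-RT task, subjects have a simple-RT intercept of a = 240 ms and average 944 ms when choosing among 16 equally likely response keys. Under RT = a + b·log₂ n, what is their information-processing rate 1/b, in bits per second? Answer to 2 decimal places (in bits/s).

b = (944 − 240)/log₂ 16 = 704/4 = 176.000 ms per bit = 0.17600 s/bit; the reciprocal is 5.682 bits/s.

5.68 bits/s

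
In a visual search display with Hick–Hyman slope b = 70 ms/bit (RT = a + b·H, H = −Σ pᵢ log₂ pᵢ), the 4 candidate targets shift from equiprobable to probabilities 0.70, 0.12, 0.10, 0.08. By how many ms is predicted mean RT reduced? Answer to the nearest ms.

Equiprobable entropy H₀ = log₂ 4 = 2.0000 bits.
Skewed entropy H = −Σ pᵢ log₂ pᵢ = 1.3510 bits.
ΔRT = b·(H₀ − H) = 70 × 0.6490 = 45.43 ms.

45 ms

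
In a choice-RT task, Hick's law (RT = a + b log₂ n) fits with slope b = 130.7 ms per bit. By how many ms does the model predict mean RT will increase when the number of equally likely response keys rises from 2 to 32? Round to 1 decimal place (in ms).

522.8 ms

The intercept a cancels: ΔRT = b·(log₂ n₂ − log₂ n₁) = b·log₂(n₂/n₁).
log₂(32) − log₂(2) = log₂(32/2) = log₂(16) = 4.
ΔRT = 130.7 × 4.0000 = 522.800 ms.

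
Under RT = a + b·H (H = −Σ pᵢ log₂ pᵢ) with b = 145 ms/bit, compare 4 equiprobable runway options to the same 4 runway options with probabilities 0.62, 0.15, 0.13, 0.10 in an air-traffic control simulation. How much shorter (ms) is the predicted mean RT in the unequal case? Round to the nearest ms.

The RT saving is b·ΔH. Equiprobable H₀ = log₂(4) = 2.0000 bits; with the given probabilities H = 1.5530 bits.
b·(H₀ − H) = 145 × (2.0000 − 1.5530) = 64.82 ms.

65 ms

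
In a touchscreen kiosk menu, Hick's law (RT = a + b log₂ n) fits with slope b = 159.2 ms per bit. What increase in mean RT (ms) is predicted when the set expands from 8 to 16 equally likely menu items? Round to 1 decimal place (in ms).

159.2 ms

Only the slope matters, since a is common to both: ΔRT = b·log₂(n₂/n₁).
log₂(16) − log₂(8) = log₂(16/8) = log₂(2) = 1.
ΔRT = 159.2 × 1.0000 = 159.200 ms.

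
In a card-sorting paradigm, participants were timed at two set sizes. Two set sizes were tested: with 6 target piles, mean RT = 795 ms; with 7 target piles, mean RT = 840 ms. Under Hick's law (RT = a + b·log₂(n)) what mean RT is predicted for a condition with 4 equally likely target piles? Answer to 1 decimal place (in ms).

676.6 ms

Solve the two-equation system in a and b:
  b = (840 − 795) / (log₂ 7 − log₂ 6) = 45 / (2.8074 − 2.5850) = 202.345 ms/bit
  a = 795 − 202.345 × 2.5850 = 271.946 ms
Then RT(4) = 271.946 + 202.345 × log₂ 4 = 271.946 + 202.345 × 2 ≈ 676.636 ms.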